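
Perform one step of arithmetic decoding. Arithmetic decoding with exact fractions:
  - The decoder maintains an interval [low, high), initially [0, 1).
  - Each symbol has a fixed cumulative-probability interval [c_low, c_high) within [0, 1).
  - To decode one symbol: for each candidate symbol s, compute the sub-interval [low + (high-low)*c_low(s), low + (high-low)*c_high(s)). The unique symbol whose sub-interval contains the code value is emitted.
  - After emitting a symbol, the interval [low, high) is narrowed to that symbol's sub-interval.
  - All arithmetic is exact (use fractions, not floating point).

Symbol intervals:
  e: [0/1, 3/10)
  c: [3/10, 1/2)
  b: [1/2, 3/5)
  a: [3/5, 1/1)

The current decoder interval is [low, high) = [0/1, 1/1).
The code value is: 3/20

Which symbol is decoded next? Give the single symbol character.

Answer: e

Derivation:
Interval width = high − low = 1/1 − 0/1 = 1/1
Scaled code = (code − low) / width = (3/20 − 0/1) / 1/1 = 3/20
  e: [0/1, 3/10) ← scaled code falls here ✓
  c: [3/10, 1/2) 
  b: [1/2, 3/5) 
  a: [3/5, 1/1) 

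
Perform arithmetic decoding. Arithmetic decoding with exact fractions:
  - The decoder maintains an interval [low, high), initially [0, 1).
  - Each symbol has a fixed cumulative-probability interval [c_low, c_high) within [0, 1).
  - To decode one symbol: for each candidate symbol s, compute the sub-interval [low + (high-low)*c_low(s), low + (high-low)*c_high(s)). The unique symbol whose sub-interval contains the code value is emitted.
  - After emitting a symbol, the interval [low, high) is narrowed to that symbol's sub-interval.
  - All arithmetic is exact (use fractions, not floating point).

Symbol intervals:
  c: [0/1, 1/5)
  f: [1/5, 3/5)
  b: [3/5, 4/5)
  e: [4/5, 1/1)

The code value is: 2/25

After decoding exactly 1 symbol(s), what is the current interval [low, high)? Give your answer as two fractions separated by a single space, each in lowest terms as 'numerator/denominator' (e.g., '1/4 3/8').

Step 1: interval [0/1, 1/1), width = 1/1 - 0/1 = 1/1
  'c': [0/1 + 1/1*0/1, 0/1 + 1/1*1/5) = [0/1, 1/5) <- contains code 2/25
  'f': [0/1 + 1/1*1/5, 0/1 + 1/1*3/5) = [1/5, 3/5)
  'b': [0/1 + 1/1*3/5, 0/1 + 1/1*4/5) = [3/5, 4/5)
  'e': [0/1 + 1/1*4/5, 0/1 + 1/1*1/1) = [4/5, 1/1)
  emit 'c', narrow to [0/1, 1/5)

Answer: 0/1 1/5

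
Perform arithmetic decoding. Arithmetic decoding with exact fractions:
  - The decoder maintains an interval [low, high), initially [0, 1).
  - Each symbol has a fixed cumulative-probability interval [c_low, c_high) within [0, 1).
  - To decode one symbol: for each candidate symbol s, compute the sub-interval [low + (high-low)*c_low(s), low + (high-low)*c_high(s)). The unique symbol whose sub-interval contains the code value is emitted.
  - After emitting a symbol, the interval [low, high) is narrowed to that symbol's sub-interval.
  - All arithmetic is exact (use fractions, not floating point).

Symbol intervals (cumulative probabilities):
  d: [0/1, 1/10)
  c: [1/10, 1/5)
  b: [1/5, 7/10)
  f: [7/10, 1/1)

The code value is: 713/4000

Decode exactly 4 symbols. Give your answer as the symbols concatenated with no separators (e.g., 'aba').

Step 1: interval [0/1, 1/1), width = 1/1 - 0/1 = 1/1
  'd': [0/1 + 1/1*0/1, 0/1 + 1/1*1/10) = [0/1, 1/10)
  'c': [0/1 + 1/1*1/10, 0/1 + 1/1*1/5) = [1/10, 1/5) <- contains code 713/4000
  'b': [0/1 + 1/1*1/5, 0/1 + 1/1*7/10) = [1/5, 7/10)
  'f': [0/1 + 1/1*7/10, 0/1 + 1/1*1/1) = [7/10, 1/1)
  emit 'c', narrow to [1/10, 1/5)
Step 2: interval [1/10, 1/5), width = 1/5 - 1/10 = 1/10
  'd': [1/10 + 1/10*0/1, 1/10 + 1/10*1/10) = [1/10, 11/100)
  'c': [1/10 + 1/10*1/10, 1/10 + 1/10*1/5) = [11/100, 3/25)
  'b': [1/10 + 1/10*1/5, 1/10 + 1/10*7/10) = [3/25, 17/100)
  'f': [1/10 + 1/10*7/10, 1/10 + 1/10*1/1) = [17/100, 1/5) <- contains code 713/4000
  emit 'f', narrow to [17/100, 1/5)
Step 3: interval [17/100, 1/5), width = 1/5 - 17/100 = 3/100
  'd': [17/100 + 3/100*0/1, 17/100 + 3/100*1/10) = [17/100, 173/1000)
  'c': [17/100 + 3/100*1/10, 17/100 + 3/100*1/5) = [173/1000, 22/125)
  'b': [17/100 + 3/100*1/5, 17/100 + 3/100*7/10) = [22/125, 191/1000) <- contains code 713/4000
  'f': [17/100 + 3/100*7/10, 17/100 + 3/100*1/1) = [191/1000, 1/5)
  emit 'b', narrow to [22/125, 191/1000)
Step 4: interval [22/125, 191/1000), width = 191/1000 - 22/125 = 3/200
  'd': [22/125 + 3/200*0/1, 22/125 + 3/200*1/10) = [22/125, 71/400)
  'c': [22/125 + 3/200*1/10, 22/125 + 3/200*1/5) = [71/400, 179/1000) <- contains code 713/4000
  'b': [22/125 + 3/200*1/5, 22/125 + 3/200*7/10) = [179/1000, 373/2000)
  'f': [22/125 + 3/200*7/10, 22/125 + 3/200*1/1) = [373/2000, 191/1000)
  emit 'c', narrow to [71/400, 179/1000)

Answer: cfbc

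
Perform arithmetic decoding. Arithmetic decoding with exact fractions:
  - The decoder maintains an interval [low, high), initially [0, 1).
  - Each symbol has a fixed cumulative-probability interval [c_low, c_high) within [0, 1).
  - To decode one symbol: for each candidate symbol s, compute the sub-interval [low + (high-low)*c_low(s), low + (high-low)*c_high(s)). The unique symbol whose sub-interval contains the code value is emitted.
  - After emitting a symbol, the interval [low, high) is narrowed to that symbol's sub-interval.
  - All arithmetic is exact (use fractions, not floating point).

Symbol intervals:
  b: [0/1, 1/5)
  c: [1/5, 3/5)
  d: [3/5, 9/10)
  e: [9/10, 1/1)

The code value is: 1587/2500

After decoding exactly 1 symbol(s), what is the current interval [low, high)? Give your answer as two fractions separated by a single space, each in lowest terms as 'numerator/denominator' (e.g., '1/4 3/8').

Answer: 3/5 9/10

Derivation:
Step 1: interval [0/1, 1/1), width = 1/1 - 0/1 = 1/1
  'b': [0/1 + 1/1*0/1, 0/1 + 1/1*1/5) = [0/1, 1/5)
  'c': [0/1 + 1/1*1/5, 0/1 + 1/1*3/5) = [1/5, 3/5)
  'd': [0/1 + 1/1*3/5, 0/1 + 1/1*9/10) = [3/5, 9/10) <- contains code 1587/2500
  'e': [0/1 + 1/1*9/10, 0/1 + 1/1*1/1) = [9/10, 1/1)
  emit 'd', narrow to [3/5, 9/10)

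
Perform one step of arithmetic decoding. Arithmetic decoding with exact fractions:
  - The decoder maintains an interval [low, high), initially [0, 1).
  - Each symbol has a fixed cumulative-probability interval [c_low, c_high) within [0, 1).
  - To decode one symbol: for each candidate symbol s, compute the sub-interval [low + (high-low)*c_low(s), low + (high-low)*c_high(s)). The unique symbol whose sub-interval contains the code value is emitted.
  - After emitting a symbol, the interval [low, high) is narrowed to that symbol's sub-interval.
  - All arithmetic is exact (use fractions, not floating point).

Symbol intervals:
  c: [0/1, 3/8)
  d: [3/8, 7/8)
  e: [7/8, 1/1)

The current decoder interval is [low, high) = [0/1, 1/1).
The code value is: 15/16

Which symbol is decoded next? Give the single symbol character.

Answer: e

Derivation:
Interval width = high − low = 1/1 − 0/1 = 1/1
Scaled code = (code − low) / width = (15/16 − 0/1) / 1/1 = 15/16
  c: [0/1, 3/8) 
  d: [3/8, 7/8) 
  e: [7/8, 1/1) ← scaled code falls here ✓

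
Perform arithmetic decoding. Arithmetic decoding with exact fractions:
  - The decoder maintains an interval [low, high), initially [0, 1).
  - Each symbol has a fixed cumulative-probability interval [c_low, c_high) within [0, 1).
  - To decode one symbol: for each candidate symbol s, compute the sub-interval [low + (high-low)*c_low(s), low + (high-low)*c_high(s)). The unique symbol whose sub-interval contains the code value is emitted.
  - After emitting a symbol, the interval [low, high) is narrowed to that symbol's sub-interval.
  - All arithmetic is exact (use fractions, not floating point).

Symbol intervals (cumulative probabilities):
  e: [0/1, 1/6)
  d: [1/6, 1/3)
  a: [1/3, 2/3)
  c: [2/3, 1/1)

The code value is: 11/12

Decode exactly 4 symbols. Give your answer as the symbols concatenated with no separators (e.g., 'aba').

Step 1: interval [0/1, 1/1), width = 1/1 - 0/1 = 1/1
  'e': [0/1 + 1/1*0/1, 0/1 + 1/1*1/6) = [0/1, 1/6)
  'd': [0/1 + 1/1*1/6, 0/1 + 1/1*1/3) = [1/6, 1/3)
  'a': [0/1 + 1/1*1/3, 0/1 + 1/1*2/3) = [1/3, 2/3)
  'c': [0/1 + 1/1*2/3, 0/1 + 1/1*1/1) = [2/3, 1/1) <- contains code 11/12
  emit 'c', narrow to [2/3, 1/1)
Step 2: interval [2/3, 1/1), width = 1/1 - 2/3 = 1/3
  'e': [2/3 + 1/3*0/1, 2/3 + 1/3*1/6) = [2/3, 13/18)
  'd': [2/3 + 1/3*1/6, 2/3 + 1/3*1/3) = [13/18, 7/9)
  'a': [2/3 + 1/3*1/3, 2/3 + 1/3*2/3) = [7/9, 8/9)
  'c': [2/3 + 1/3*2/3, 2/3 + 1/3*1/1) = [8/9, 1/1) <- contains code 11/12
  emit 'c', narrow to [8/9, 1/1)
Step 3: interval [8/9, 1/1), width = 1/1 - 8/9 = 1/9
  'e': [8/9 + 1/9*0/1, 8/9 + 1/9*1/6) = [8/9, 49/54)
  'd': [8/9 + 1/9*1/6, 8/9 + 1/9*1/3) = [49/54, 25/27) <- contains code 11/12
  'a': [8/9 + 1/9*1/3, 8/9 + 1/9*2/3) = [25/27, 26/27)
  'c': [8/9 + 1/9*2/3, 8/9 + 1/9*1/1) = [26/27, 1/1)
  emit 'd', narrow to [49/54, 25/27)
Step 4: interval [49/54, 25/27), width = 25/27 - 49/54 = 1/54
  'e': [49/54 + 1/54*0/1, 49/54 + 1/54*1/6) = [49/54, 295/324)
  'd': [49/54 + 1/54*1/6, 49/54 + 1/54*1/3) = [295/324, 74/81)
  'a': [49/54 + 1/54*1/3, 49/54 + 1/54*2/3) = [74/81, 149/162) <- contains code 11/12
  'c': [49/54 + 1/54*2/3, 49/54 + 1/54*1/1) = [149/162, 25/27)
  emit 'a', narrow to [74/81, 149/162)

Answer: ccda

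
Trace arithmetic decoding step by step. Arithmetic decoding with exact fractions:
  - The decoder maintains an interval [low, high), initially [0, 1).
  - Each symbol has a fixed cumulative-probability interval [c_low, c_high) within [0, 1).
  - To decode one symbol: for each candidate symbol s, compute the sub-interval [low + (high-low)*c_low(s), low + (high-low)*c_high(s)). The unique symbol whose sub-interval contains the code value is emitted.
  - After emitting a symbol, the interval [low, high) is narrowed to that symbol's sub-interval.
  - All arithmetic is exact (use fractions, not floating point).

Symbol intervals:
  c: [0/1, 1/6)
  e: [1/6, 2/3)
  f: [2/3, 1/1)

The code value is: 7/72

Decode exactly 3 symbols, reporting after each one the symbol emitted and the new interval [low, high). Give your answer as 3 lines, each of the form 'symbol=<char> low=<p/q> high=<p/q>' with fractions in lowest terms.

Answer: symbol=c low=0/1 high=1/6
symbol=e low=1/36 high=1/9
symbol=f low=1/12 high=1/9

Derivation:
Step 1: interval [0/1, 1/1), width = 1/1 - 0/1 = 1/1
  'c': [0/1 + 1/1*0/1, 0/1 + 1/1*1/6) = [0/1, 1/6) <- contains code 7/72
  'e': [0/1 + 1/1*1/6, 0/1 + 1/1*2/3) = [1/6, 2/3)
  'f': [0/1 + 1/1*2/3, 0/1 + 1/1*1/1) = [2/3, 1/1)
  emit 'c', narrow to [0/1, 1/6)
Step 2: interval [0/1, 1/6), width = 1/6 - 0/1 = 1/6
  'c': [0/1 + 1/6*0/1, 0/1 + 1/6*1/6) = [0/1, 1/36)
  'e': [0/1 + 1/6*1/6, 0/1 + 1/6*2/3) = [1/36, 1/9) <- contains code 7/72
  'f': [0/1 + 1/6*2/3, 0/1 + 1/6*1/1) = [1/9, 1/6)
  emit 'e', narrow to [1/36, 1/9)
Step 3: interval [1/36, 1/9), width = 1/9 - 1/36 = 1/12
  'c': [1/36 + 1/12*0/1, 1/36 + 1/12*1/6) = [1/36, 1/24)
  'e': [1/36 + 1/12*1/6, 1/36 + 1/12*2/3) = [1/24, 1/12)
  'f': [1/36 + 1/12*2/3, 1/36 + 1/12*1/1) = [1/12, 1/9) <- contains code 7/72
  emit 'f', narrow to [1/12, 1/9)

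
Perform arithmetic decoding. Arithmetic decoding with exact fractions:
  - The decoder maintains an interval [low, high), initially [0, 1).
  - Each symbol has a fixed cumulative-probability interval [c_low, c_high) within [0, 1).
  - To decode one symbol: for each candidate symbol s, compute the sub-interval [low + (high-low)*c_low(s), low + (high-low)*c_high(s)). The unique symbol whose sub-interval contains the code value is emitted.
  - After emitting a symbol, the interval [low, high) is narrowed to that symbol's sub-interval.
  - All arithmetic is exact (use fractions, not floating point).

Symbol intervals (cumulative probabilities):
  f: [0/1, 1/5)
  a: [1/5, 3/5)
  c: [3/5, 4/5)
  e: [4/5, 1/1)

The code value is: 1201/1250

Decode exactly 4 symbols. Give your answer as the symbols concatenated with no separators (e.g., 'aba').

Answer: eeff

Derivation:
Step 1: interval [0/1, 1/1), width = 1/1 - 0/1 = 1/1
  'f': [0/1 + 1/1*0/1, 0/1 + 1/1*1/5) = [0/1, 1/5)
  'a': [0/1 + 1/1*1/5, 0/1 + 1/1*3/5) = [1/5, 3/5)
  'c': [0/1 + 1/1*3/5, 0/1 + 1/1*4/5) = [3/5, 4/5)
  'e': [0/1 + 1/1*4/5, 0/1 + 1/1*1/1) = [4/5, 1/1) <- contains code 1201/1250
  emit 'e', narrow to [4/5, 1/1)
Step 2: interval [4/5, 1/1), width = 1/1 - 4/5 = 1/5
  'f': [4/5 + 1/5*0/1, 4/5 + 1/5*1/5) = [4/5, 21/25)
  'a': [4/5 + 1/5*1/5, 4/5 + 1/5*3/5) = [21/25, 23/25)
  'c': [4/5 + 1/5*3/5, 4/5 + 1/5*4/5) = [23/25, 24/25)
  'e': [4/5 + 1/5*4/5, 4/5 + 1/5*1/1) = [24/25, 1/1) <- contains code 1201/1250
  emit 'e', narrow to [24/25, 1/1)
Step 3: interval [24/25, 1/1), width = 1/1 - 24/25 = 1/25
  'f': [24/25 + 1/25*0/1, 24/25 + 1/25*1/5) = [24/25, 121/125) <- contains code 1201/1250
  'a': [24/25 + 1/25*1/5, 24/25 + 1/25*3/5) = [121/125, 123/125)
  'c': [24/25 + 1/25*3/5, 24/25 + 1/25*4/5) = [123/125, 124/125)
  'e': [24/25 + 1/25*4/5, 24/25 + 1/25*1/1) = [124/125, 1/1)
  emit 'f', narrow to [24/25, 121/125)
Step 4: interval [24/25, 121/125), width = 121/125 - 24/25 = 1/125
  'f': [24/25 + 1/125*0/1, 24/25 + 1/125*1/5) = [24/25, 601/625) <- contains code 1201/1250
  'a': [24/25 + 1/125*1/5, 24/25 + 1/125*3/5) = [601/625, 603/625)
  'c': [24/25 + 1/125*3/5, 24/25 + 1/125*4/5) = [603/625, 604/625)
  'e': [24/25 + 1/125*4/5, 24/25 + 1/125*1/1) = [604/625, 121/125)
  emit 'f', narrow to [24/25, 601/625)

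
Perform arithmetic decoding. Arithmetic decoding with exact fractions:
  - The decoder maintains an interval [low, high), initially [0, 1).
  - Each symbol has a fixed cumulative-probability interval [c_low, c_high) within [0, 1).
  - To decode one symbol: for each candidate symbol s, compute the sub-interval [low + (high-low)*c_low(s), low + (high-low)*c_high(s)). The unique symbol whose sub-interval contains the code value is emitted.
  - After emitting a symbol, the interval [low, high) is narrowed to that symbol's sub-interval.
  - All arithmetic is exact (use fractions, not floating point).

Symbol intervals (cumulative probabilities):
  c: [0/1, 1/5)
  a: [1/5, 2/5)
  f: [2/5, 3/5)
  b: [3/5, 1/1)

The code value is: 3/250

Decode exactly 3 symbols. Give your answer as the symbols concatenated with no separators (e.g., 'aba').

Step 1: interval [0/1, 1/1), width = 1/1 - 0/1 = 1/1
  'c': [0/1 + 1/1*0/1, 0/1 + 1/1*1/5) = [0/1, 1/5) <- contains code 3/250
  'a': [0/1 + 1/1*1/5, 0/1 + 1/1*2/5) = [1/5, 2/5)
  'f': [0/1 + 1/1*2/5, 0/1 + 1/1*3/5) = [2/5, 3/5)
  'b': [0/1 + 1/1*3/5, 0/1 + 1/1*1/1) = [3/5, 1/1)
  emit 'c', narrow to [0/1, 1/5)
Step 2: interval [0/1, 1/5), width = 1/5 - 0/1 = 1/5
  'c': [0/1 + 1/5*0/1, 0/1 + 1/5*1/5) = [0/1, 1/25) <- contains code 3/250
  'a': [0/1 + 1/5*1/5, 0/1 + 1/5*2/5) = [1/25, 2/25)
  'f': [0/1 + 1/5*2/5, 0/1 + 1/5*3/5) = [2/25, 3/25)
  'b': [0/1 + 1/5*3/5, 0/1 + 1/5*1/1) = [3/25, 1/5)
  emit 'c', narrow to [0/1, 1/25)
Step 3: interval [0/1, 1/25), width = 1/25 - 0/1 = 1/25
  'c': [0/1 + 1/25*0/1, 0/1 + 1/25*1/5) = [0/1, 1/125)
  'a': [0/1 + 1/25*1/5, 0/1 + 1/25*2/5) = [1/125, 2/125) <- contains code 3/250
  'f': [0/1 + 1/25*2/5, 0/1 + 1/25*3/5) = [2/125, 3/125)
  'b': [0/1 + 1/25*3/5, 0/1 + 1/25*1/1) = [3/125, 1/25)
  emit 'a', narrow to [1/125, 2/125)

Answer: cca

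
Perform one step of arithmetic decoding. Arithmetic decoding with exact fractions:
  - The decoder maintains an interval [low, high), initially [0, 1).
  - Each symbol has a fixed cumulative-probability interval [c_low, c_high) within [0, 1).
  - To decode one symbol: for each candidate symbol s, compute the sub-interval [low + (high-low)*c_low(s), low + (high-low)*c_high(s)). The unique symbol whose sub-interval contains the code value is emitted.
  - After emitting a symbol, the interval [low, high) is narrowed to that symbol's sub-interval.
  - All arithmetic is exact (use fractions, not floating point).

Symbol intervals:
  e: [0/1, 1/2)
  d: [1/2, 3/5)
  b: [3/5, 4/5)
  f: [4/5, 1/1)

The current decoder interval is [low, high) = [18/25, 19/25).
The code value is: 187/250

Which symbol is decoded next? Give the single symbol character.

Answer: b

Derivation:
Interval width = high − low = 19/25 − 18/25 = 1/25
Scaled code = (code − low) / width = (187/250 − 18/25) / 1/25 = 7/10
  e: [0/1, 1/2) 
  d: [1/2, 3/5) 
  b: [3/5, 4/5) ← scaled code falls here ✓
  f: [4/5, 1/1) 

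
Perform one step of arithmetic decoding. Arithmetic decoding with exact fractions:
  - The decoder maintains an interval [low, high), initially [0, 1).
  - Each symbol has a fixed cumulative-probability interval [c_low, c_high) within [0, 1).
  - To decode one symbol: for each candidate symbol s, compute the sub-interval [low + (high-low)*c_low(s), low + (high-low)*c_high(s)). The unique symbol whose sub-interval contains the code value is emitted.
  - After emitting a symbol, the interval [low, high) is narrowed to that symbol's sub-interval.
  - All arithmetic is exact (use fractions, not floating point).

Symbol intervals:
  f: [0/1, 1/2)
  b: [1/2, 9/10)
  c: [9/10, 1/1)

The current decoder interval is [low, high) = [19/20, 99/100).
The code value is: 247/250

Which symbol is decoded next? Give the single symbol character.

Interval width = high − low = 99/100 − 19/20 = 1/25
Scaled code = (code − low) / width = (247/250 − 19/20) / 1/25 = 19/20
  f: [0/1, 1/2) 
  b: [1/2, 9/10) 
  c: [9/10, 1/1) ← scaled code falls here ✓

Answer: c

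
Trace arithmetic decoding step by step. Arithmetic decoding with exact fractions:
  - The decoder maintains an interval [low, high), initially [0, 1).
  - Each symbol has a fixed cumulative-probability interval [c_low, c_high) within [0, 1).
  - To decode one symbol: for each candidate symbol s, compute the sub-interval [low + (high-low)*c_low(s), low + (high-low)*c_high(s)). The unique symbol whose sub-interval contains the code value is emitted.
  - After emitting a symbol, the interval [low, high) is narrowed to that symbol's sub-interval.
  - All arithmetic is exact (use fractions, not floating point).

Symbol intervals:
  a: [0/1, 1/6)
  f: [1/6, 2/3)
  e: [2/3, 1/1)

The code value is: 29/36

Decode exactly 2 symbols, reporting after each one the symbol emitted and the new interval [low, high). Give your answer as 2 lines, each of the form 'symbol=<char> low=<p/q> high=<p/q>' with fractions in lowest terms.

Step 1: interval [0/1, 1/1), width = 1/1 - 0/1 = 1/1
  'a': [0/1 + 1/1*0/1, 0/1 + 1/1*1/6) = [0/1, 1/6)
  'f': [0/1 + 1/1*1/6, 0/1 + 1/1*2/3) = [1/6, 2/3)
  'e': [0/1 + 1/1*2/3, 0/1 + 1/1*1/1) = [2/3, 1/1) <- contains code 29/36
  emit 'e', narrow to [2/3, 1/1)
Step 2: interval [2/3, 1/1), width = 1/1 - 2/3 = 1/3
  'a': [2/3 + 1/3*0/1, 2/3 + 1/3*1/6) = [2/3, 13/18)
  'f': [2/3 + 1/3*1/6, 2/3 + 1/3*2/3) = [13/18, 8/9) <- contains code 29/36
  'e': [2/3 + 1/3*2/3, 2/3 + 1/3*1/1) = [8/9, 1/1)
  emit 'f', narrow to [13/18, 8/9)

Answer: symbol=e low=2/3 high=1/1
symbol=f low=13/18 high=8/9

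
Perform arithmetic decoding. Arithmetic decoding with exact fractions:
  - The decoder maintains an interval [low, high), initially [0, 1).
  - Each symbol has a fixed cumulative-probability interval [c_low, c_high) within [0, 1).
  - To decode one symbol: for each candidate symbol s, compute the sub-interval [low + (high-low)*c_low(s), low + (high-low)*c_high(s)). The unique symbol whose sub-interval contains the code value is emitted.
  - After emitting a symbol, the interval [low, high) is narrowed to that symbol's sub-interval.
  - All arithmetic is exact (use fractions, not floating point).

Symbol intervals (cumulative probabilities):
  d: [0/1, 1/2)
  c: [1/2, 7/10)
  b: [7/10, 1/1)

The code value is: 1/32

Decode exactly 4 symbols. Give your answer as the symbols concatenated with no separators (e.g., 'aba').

Step 1: interval [0/1, 1/1), width = 1/1 - 0/1 = 1/1
  'd': [0/1 + 1/1*0/1, 0/1 + 1/1*1/2) = [0/1, 1/2) <- contains code 1/32
  'c': [0/1 + 1/1*1/2, 0/1 + 1/1*7/10) = [1/2, 7/10)
  'b': [0/1 + 1/1*7/10, 0/1 + 1/1*1/1) = [7/10, 1/1)
  emit 'd', narrow to [0/1, 1/2)
Step 2: interval [0/1, 1/2), width = 1/2 - 0/1 = 1/2
  'd': [0/1 + 1/2*0/1, 0/1 + 1/2*1/2) = [0/1, 1/4) <- contains code 1/32
  'c': [0/1 + 1/2*1/2, 0/1 + 1/2*7/10) = [1/4, 7/20)
  'b': [0/1 + 1/2*7/10, 0/1 + 1/2*1/1) = [7/20, 1/2)
  emit 'd', narrow to [0/1, 1/4)
Step 3: interval [0/1, 1/4), width = 1/4 - 0/1 = 1/4
  'd': [0/1 + 1/4*0/1, 0/1 + 1/4*1/2) = [0/1, 1/8) <- contains code 1/32
  'c': [0/1 + 1/4*1/2, 0/1 + 1/4*7/10) = [1/8, 7/40)
  'b': [0/1 + 1/4*7/10, 0/1 + 1/4*1/1) = [7/40, 1/4)
  emit 'd', narrow to [0/1, 1/8)
Step 4: interval [0/1, 1/8), width = 1/8 - 0/1 = 1/8
  'd': [0/1 + 1/8*0/1, 0/1 + 1/8*1/2) = [0/1, 1/16) <- contains code 1/32
  'c': [0/1 + 1/8*1/2, 0/1 + 1/8*7/10) = [1/16, 7/80)
  'b': [0/1 + 1/8*7/10, 0/1 + 1/8*1/1) = [7/80, 1/8)
  emit 'd', narrow to [0/1, 1/16)

Answer: dddd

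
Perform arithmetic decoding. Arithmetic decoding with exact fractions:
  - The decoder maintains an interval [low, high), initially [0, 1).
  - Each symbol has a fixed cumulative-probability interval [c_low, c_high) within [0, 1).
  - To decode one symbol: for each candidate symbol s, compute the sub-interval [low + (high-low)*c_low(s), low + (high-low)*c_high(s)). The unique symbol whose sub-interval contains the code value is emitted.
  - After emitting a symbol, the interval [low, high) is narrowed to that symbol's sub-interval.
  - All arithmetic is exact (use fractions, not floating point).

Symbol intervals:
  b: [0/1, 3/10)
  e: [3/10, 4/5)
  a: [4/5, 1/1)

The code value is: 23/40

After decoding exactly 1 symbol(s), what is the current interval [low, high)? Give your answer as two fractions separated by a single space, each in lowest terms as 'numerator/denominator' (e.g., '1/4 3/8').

Step 1: interval [0/1, 1/1), width = 1/1 - 0/1 = 1/1
  'b': [0/1 + 1/1*0/1, 0/1 + 1/1*3/10) = [0/1, 3/10)
  'e': [0/1 + 1/1*3/10, 0/1 + 1/1*4/5) = [3/10, 4/5) <- contains code 23/40
  'a': [0/1 + 1/1*4/5, 0/1 + 1/1*1/1) = [4/5, 1/1)
  emit 'e', narrow to [3/10, 4/5)

Answer: 3/10 4/5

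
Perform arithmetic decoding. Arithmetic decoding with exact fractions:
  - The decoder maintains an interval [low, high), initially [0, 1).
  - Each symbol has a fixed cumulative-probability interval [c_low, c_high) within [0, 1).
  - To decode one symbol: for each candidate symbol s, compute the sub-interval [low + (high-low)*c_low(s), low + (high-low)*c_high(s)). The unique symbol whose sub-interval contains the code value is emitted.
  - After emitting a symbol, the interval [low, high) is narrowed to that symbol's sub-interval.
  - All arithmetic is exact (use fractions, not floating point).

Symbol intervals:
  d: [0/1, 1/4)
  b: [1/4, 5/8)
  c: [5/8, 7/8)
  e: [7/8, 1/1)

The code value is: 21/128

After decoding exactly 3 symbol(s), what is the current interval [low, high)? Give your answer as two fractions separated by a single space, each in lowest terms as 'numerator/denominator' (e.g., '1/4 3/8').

Answer: 5/32 11/64

Derivation:
Step 1: interval [0/1, 1/1), width = 1/1 - 0/1 = 1/1
  'd': [0/1 + 1/1*0/1, 0/1 + 1/1*1/4) = [0/1, 1/4) <- contains code 21/128
  'b': [0/1 + 1/1*1/4, 0/1 + 1/1*5/8) = [1/4, 5/8)
  'c': [0/1 + 1/1*5/8, 0/1 + 1/1*7/8) = [5/8, 7/8)
  'e': [0/1 + 1/1*7/8, 0/1 + 1/1*1/1) = [7/8, 1/1)
  emit 'd', narrow to [0/1, 1/4)
Step 2: interval [0/1, 1/4), width = 1/4 - 0/1 = 1/4
  'd': [0/1 + 1/4*0/1, 0/1 + 1/4*1/4) = [0/1, 1/16)
  'b': [0/1 + 1/4*1/4, 0/1 + 1/4*5/8) = [1/16, 5/32)
  'c': [0/1 + 1/4*5/8, 0/1 + 1/4*7/8) = [5/32, 7/32) <- contains code 21/128
  'e': [0/1 + 1/4*7/8, 0/1 + 1/4*1/1) = [7/32, 1/4)
  emit 'c', narrow to [5/32, 7/32)
Step 3: interval [5/32, 7/32), width = 7/32 - 5/32 = 1/16
  'd': [5/32 + 1/16*0/1, 5/32 + 1/16*1/4) = [5/32, 11/64) <- contains code 21/128
  'b': [5/32 + 1/16*1/4, 5/32 + 1/16*5/8) = [11/64, 25/128)
  'c': [5/32 + 1/16*5/8, 5/32 + 1/16*7/8) = [25/128, 27/128)
  'e': [5/32 + 1/16*7/8, 5/32 + 1/16*1/1) = [27/128, 7/32)
  emit 'd', narrow to [5/32, 11/64)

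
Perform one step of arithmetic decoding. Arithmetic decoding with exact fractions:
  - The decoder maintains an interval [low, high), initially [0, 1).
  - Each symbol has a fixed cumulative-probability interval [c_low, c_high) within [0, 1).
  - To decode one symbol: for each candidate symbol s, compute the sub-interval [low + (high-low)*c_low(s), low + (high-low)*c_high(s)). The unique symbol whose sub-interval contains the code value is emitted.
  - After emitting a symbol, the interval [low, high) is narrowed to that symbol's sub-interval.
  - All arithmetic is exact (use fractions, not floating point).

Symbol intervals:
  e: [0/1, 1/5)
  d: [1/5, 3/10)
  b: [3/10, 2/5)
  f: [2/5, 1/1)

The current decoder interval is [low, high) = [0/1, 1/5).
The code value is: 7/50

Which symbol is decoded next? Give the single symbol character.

Interval width = high − low = 1/5 − 0/1 = 1/5
Scaled code = (code − low) / width = (7/50 − 0/1) / 1/5 = 7/10
  e: [0/1, 1/5) 
  d: [1/5, 3/10) 
  b: [3/10, 2/5) 
  f: [2/5, 1/1) ← scaled code falls here ✓

Answer: f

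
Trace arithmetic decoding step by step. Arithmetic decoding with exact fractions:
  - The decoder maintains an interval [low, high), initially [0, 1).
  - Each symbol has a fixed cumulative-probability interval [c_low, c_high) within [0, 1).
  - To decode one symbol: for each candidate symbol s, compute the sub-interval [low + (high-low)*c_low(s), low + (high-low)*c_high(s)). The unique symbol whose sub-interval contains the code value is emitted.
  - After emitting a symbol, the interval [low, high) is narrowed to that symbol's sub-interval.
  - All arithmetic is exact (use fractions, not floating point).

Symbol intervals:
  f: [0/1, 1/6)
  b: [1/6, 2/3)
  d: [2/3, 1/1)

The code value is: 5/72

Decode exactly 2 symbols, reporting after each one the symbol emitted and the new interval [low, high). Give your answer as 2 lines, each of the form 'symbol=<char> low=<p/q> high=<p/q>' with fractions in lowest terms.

Step 1: interval [0/1, 1/1), width = 1/1 - 0/1 = 1/1
  'f': [0/1 + 1/1*0/1, 0/1 + 1/1*1/6) = [0/1, 1/6) <- contains code 5/72
  'b': [0/1 + 1/1*1/6, 0/1 + 1/1*2/3) = [1/6, 2/3)
  'd': [0/1 + 1/1*2/3, 0/1 + 1/1*1/1) = [2/3, 1/1)
  emit 'f', narrow to [0/1, 1/6)
Step 2: interval [0/1, 1/6), width = 1/6 - 0/1 = 1/6
  'f': [0/1 + 1/6*0/1, 0/1 + 1/6*1/6) = [0/1, 1/36)
  'b': [0/1 + 1/6*1/6, 0/1 + 1/6*2/3) = [1/36, 1/9) <- contains code 5/72
  'd': [0/1 + 1/6*2/3, 0/1 + 1/6*1/1) = [1/9, 1/6)
  emit 'b', narrow to [1/36, 1/9)

Answer: symbol=f low=0/1 high=1/6
symbol=b low=1/36 high=1/9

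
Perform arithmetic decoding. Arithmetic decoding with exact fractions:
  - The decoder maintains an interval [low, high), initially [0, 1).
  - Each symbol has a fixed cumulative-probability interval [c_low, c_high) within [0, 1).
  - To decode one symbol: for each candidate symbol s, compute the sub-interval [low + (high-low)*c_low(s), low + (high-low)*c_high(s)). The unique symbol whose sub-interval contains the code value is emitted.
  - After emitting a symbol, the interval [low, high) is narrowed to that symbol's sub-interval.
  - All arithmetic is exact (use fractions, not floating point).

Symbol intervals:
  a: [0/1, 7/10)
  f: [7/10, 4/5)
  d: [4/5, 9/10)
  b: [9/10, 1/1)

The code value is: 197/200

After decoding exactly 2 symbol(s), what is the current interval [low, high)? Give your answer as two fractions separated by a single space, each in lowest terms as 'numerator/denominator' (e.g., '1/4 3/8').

Step 1: interval [0/1, 1/1), width = 1/1 - 0/1 = 1/1
  'a': [0/1 + 1/1*0/1, 0/1 + 1/1*7/10) = [0/1, 7/10)
  'f': [0/1 + 1/1*7/10, 0/1 + 1/1*4/5) = [7/10, 4/5)
  'd': [0/1 + 1/1*4/5, 0/1 + 1/1*9/10) = [4/5, 9/10)
  'b': [0/1 + 1/1*9/10, 0/1 + 1/1*1/1) = [9/10, 1/1) <- contains code 197/200
  emit 'b', narrow to [9/10, 1/1)
Step 2: interval [9/10, 1/1), width = 1/1 - 9/10 = 1/10
  'a': [9/10 + 1/10*0/1, 9/10 + 1/10*7/10) = [9/10, 97/100)
  'f': [9/10 + 1/10*7/10, 9/10 + 1/10*4/5) = [97/100, 49/50)
  'd': [9/10 + 1/10*4/5, 9/10 + 1/10*9/10) = [49/50, 99/100) <- contains code 197/200
  'b': [9/10 + 1/10*9/10, 9/10 + 1/10*1/1) = [99/100, 1/1)
  emit 'd', narrow to [49/50, 99/100)

Answer: 49/50 99/100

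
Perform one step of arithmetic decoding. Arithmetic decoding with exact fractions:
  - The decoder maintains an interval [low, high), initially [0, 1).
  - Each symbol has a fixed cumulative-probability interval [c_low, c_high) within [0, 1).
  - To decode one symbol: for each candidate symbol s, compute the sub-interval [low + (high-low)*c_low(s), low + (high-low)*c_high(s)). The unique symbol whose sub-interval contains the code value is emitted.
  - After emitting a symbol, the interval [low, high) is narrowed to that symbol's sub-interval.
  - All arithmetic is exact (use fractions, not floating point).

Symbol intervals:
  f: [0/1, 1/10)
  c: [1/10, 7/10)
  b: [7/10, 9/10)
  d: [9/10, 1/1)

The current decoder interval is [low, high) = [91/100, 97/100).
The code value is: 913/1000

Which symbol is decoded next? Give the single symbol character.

Interval width = high − low = 97/100 − 91/100 = 3/50
Scaled code = (code − low) / width = (913/1000 − 91/100) / 3/50 = 1/20
  f: [0/1, 1/10) ← scaled code falls here ✓
  c: [1/10, 7/10) 
  b: [7/10, 9/10) 
  d: [9/10, 1/1) 

Answer: f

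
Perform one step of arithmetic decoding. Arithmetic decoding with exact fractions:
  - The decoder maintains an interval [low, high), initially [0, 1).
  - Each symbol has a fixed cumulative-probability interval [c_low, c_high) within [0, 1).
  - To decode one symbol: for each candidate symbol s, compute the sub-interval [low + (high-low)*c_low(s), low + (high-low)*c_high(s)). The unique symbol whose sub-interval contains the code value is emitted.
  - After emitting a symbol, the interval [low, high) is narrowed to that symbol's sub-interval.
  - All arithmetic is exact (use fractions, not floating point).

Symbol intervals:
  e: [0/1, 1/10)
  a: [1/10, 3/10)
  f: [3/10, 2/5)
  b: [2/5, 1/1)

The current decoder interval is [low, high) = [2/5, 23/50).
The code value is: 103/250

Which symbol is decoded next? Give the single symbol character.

Answer: a

Derivation:
Interval width = high − low = 23/50 − 2/5 = 3/50
Scaled code = (code − low) / width = (103/250 − 2/5) / 3/50 = 1/5
  e: [0/1, 1/10) 
  a: [1/10, 3/10) ← scaled code falls here ✓
  f: [3/10, 2/5) 
  b: [2/5, 1/1) 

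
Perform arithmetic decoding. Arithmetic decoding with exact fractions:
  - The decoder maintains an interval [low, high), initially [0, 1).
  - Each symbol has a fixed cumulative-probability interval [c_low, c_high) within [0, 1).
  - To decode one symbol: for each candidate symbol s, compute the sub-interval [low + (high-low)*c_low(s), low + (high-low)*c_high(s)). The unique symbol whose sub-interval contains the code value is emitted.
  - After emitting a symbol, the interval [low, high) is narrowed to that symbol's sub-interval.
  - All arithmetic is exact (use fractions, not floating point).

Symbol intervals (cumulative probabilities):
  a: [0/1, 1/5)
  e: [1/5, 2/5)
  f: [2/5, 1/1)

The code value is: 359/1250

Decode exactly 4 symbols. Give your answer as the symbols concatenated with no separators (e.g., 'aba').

Step 1: interval [0/1, 1/1), width = 1/1 - 0/1 = 1/1
  'a': [0/1 + 1/1*0/1, 0/1 + 1/1*1/5) = [0/1, 1/5)
  'e': [0/1 + 1/1*1/5, 0/1 + 1/1*2/5) = [1/5, 2/5) <- contains code 359/1250
  'f': [0/1 + 1/1*2/5, 0/1 + 1/1*1/1) = [2/5, 1/1)
  emit 'e', narrow to [1/5, 2/5)
Step 2: interval [1/5, 2/5), width = 2/5 - 1/5 = 1/5
  'a': [1/5 + 1/5*0/1, 1/5 + 1/5*1/5) = [1/5, 6/25)
  'e': [1/5 + 1/5*1/5, 1/5 + 1/5*2/5) = [6/25, 7/25)
  'f': [1/5 + 1/5*2/5, 1/5 + 1/5*1/1) = [7/25, 2/5) <- contains code 359/1250
  emit 'f', narrow to [7/25, 2/5)
Step 3: interval [7/25, 2/5), width = 2/5 - 7/25 = 3/25
  'a': [7/25 + 3/25*0/1, 7/25 + 3/25*1/5) = [7/25, 38/125) <- contains code 359/1250
  'e': [7/25 + 3/25*1/5, 7/25 + 3/25*2/5) = [38/125, 41/125)
  'f': [7/25 + 3/25*2/5, 7/25 + 3/25*1/1) = [41/125, 2/5)
  emit 'a', narrow to [7/25, 38/125)
Step 4: interval [7/25, 38/125), width = 38/125 - 7/25 = 3/125
  'a': [7/25 + 3/125*0/1, 7/25 + 3/125*1/5) = [7/25, 178/625)
  'e': [7/25 + 3/125*1/5, 7/25 + 3/125*2/5) = [178/625, 181/625) <- contains code 359/1250
  'f': [7/25 + 3/125*2/5, 7/25 + 3/125*1/1) = [181/625, 38/125)
  emit 'e', narrow to [178/625, 181/625)

Answer: efae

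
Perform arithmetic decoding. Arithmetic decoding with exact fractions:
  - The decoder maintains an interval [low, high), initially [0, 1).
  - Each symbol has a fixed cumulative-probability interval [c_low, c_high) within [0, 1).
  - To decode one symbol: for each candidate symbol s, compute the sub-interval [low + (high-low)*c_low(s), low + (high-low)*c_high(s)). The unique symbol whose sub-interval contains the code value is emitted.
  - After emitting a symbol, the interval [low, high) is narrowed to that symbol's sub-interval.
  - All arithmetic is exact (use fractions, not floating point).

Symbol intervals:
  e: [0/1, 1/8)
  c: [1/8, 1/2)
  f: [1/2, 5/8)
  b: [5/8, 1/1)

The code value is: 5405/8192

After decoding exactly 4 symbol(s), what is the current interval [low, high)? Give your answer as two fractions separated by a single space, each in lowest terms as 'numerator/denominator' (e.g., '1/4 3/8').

Step 1: interval [0/1, 1/1), width = 1/1 - 0/1 = 1/1
  'e': [0/1 + 1/1*0/1, 0/1 + 1/1*1/8) = [0/1, 1/8)
  'c': [0/1 + 1/1*1/8, 0/1 + 1/1*1/2) = [1/8, 1/2)
  'f': [0/1 + 1/1*1/2, 0/1 + 1/1*5/8) = [1/2, 5/8)
  'b': [0/1 + 1/1*5/8, 0/1 + 1/1*1/1) = [5/8, 1/1) <- contains code 5405/8192
  emit 'b', narrow to [5/8, 1/1)
Step 2: interval [5/8, 1/1), width = 1/1 - 5/8 = 3/8
  'e': [5/8 + 3/8*0/1, 5/8 + 3/8*1/8) = [5/8, 43/64) <- contains code 5405/8192
  'c': [5/8 + 3/8*1/8, 5/8 + 3/8*1/2) = [43/64, 13/16)
  'f': [5/8 + 3/8*1/2, 5/8 + 3/8*5/8) = [13/16, 55/64)
  'b': [5/8 + 3/8*5/8, 5/8 + 3/8*1/1) = [55/64, 1/1)
  emit 'e', narrow to [5/8, 43/64)
Step 3: interval [5/8, 43/64), width = 43/64 - 5/8 = 3/64
  'e': [5/8 + 3/64*0/1, 5/8 + 3/64*1/8) = [5/8, 323/512)
  'c': [5/8 + 3/64*1/8, 5/8 + 3/64*1/2) = [323/512, 83/128)
  'f': [5/8 + 3/64*1/2, 5/8 + 3/64*5/8) = [83/128, 335/512)
  'b': [5/8 + 3/64*5/8, 5/8 + 3/64*1/1) = [335/512, 43/64) <- contains code 5405/8192
  emit 'b', narrow to [335/512, 43/64)
Step 4: interval [335/512, 43/64), width = 43/64 - 335/512 = 9/512
  'e': [335/512 + 9/512*0/1, 335/512 + 9/512*1/8) = [335/512, 2689/4096)
  'c': [335/512 + 9/512*1/8, 335/512 + 9/512*1/2) = [2689/4096, 679/1024) <- contains code 5405/8192
  'f': [335/512 + 9/512*1/2, 335/512 + 9/512*5/8) = [679/1024, 2725/4096)
  'b': [335/512 + 9/512*5/8, 335/512 + 9/512*1/1) = [2725/4096, 43/64)
  emit 'c', narrow to [2689/4096, 679/1024)

Answer: 2689/4096 679/1024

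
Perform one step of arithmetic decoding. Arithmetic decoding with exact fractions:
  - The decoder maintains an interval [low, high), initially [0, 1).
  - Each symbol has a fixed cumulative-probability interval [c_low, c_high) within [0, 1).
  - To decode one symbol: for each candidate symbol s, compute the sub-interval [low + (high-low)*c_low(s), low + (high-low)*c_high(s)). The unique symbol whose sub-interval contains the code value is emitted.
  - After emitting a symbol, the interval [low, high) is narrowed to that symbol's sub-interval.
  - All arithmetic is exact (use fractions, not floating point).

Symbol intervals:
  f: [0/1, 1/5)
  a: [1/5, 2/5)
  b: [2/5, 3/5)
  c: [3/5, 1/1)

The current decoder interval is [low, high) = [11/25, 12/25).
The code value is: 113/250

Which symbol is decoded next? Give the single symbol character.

Interval width = high − low = 12/25 − 11/25 = 1/25
Scaled code = (code − low) / width = (113/250 − 11/25) / 1/25 = 3/10
  f: [0/1, 1/5) 
  a: [1/5, 2/5) ← scaled code falls here ✓
  b: [2/5, 3/5) 
  c: [3/5, 1/1) 

Answer: a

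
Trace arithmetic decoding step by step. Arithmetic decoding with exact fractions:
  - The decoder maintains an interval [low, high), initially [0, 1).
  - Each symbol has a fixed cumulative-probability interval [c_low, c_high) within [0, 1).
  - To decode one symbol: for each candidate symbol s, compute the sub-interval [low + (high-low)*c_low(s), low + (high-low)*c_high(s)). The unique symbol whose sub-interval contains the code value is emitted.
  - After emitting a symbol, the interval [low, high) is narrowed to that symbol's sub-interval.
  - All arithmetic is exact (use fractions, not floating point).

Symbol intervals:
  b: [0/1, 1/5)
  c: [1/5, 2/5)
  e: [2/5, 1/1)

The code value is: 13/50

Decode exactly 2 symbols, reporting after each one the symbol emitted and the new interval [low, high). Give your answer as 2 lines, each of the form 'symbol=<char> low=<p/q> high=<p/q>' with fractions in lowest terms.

Answer: symbol=c low=1/5 high=2/5
symbol=c low=6/25 high=7/25

Derivation:
Step 1: interval [0/1, 1/1), width = 1/1 - 0/1 = 1/1
  'b': [0/1 + 1/1*0/1, 0/1 + 1/1*1/5) = [0/1, 1/5)
  'c': [0/1 + 1/1*1/5, 0/1 + 1/1*2/5) = [1/5, 2/5) <- contains code 13/50
  'e': [0/1 + 1/1*2/5, 0/1 + 1/1*1/1) = [2/5, 1/1)
  emit 'c', narrow to [1/5, 2/5)
Step 2: interval [1/5, 2/5), width = 2/5 - 1/5 = 1/5
  'b': [1/5 + 1/5*0/1, 1/5 + 1/5*1/5) = [1/5, 6/25)
  'c': [1/5 + 1/5*1/5, 1/5 + 1/5*2/5) = [6/25, 7/25) <- contains code 13/50
  'e': [1/5 + 1/5*2/5, 1/5 + 1/5*1/1) = [7/25, 2/5)
  emit 'c', narrow to [6/25, 7/25)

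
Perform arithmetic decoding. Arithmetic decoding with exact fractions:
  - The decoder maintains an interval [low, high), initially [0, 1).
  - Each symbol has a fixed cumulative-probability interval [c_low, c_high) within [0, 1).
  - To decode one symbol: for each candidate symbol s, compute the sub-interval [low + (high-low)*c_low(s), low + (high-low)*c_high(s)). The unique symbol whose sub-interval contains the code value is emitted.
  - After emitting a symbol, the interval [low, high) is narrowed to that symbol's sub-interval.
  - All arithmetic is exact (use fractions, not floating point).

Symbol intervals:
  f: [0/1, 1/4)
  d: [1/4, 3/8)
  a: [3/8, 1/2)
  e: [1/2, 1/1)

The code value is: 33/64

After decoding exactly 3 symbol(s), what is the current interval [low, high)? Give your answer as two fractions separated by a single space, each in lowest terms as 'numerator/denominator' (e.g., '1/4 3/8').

Step 1: interval [0/1, 1/1), width = 1/1 - 0/1 = 1/1
  'f': [0/1 + 1/1*0/1, 0/1 + 1/1*1/4) = [0/1, 1/4)
  'd': [0/1 + 1/1*1/4, 0/1 + 1/1*3/8) = [1/4, 3/8)
  'a': [0/1 + 1/1*3/8, 0/1 + 1/1*1/2) = [3/8, 1/2)
  'e': [0/1 + 1/1*1/2, 0/1 + 1/1*1/1) = [1/2, 1/1) <- contains code 33/64
  emit 'e', narrow to [1/2, 1/1)
Step 2: interval [1/2, 1/1), width = 1/1 - 1/2 = 1/2
  'f': [1/2 + 1/2*0/1, 1/2 + 1/2*1/4) = [1/2, 5/8) <- contains code 33/64
  'd': [1/2 + 1/2*1/4, 1/2 + 1/2*3/8) = [5/8, 11/16)
  'a': [1/2 + 1/2*3/8, 1/2 + 1/2*1/2) = [11/16, 3/4)
  'e': [1/2 + 1/2*1/2, 1/2 + 1/2*1/1) = [3/4, 1/1)
  emit 'f', narrow to [1/2, 5/8)
Step 3: interval [1/2, 5/8), width = 5/8 - 1/2 = 1/8
  'f': [1/2 + 1/8*0/1, 1/2 + 1/8*1/4) = [1/2, 17/32) <- contains code 33/64
  'd': [1/2 + 1/8*1/4, 1/2 + 1/8*3/8) = [17/32, 35/64)
  'a': [1/2 + 1/8*3/8, 1/2 + 1/8*1/2) = [35/64, 9/16)
  'e': [1/2 + 1/8*1/2, 1/2 + 1/8*1/1) = [9/16, 5/8)
  emit 'f', narrow to [1/2, 17/32)

Answer: 1/2 17/32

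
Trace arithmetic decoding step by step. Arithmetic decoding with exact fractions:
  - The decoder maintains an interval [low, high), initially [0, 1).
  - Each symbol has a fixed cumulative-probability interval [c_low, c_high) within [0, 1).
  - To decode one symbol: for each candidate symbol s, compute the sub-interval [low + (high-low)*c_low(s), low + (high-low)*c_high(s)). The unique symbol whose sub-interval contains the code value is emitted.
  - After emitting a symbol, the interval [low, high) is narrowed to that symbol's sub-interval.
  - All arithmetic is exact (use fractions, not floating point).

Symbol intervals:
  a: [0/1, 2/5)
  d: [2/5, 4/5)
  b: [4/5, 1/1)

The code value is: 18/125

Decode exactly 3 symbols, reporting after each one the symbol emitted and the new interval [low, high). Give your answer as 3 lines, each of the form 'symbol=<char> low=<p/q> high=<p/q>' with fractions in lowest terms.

Step 1: interval [0/1, 1/1), width = 1/1 - 0/1 = 1/1
  'a': [0/1 + 1/1*0/1, 0/1 + 1/1*2/5) = [0/1, 2/5) <- contains code 18/125
  'd': [0/1 + 1/1*2/5, 0/1 + 1/1*4/5) = [2/5, 4/5)
  'b': [0/1 + 1/1*4/5, 0/1 + 1/1*1/1) = [4/5, 1/1)
  emit 'a', narrow to [0/1, 2/5)
Step 2: interval [0/1, 2/5), width = 2/5 - 0/1 = 2/5
  'a': [0/1 + 2/5*0/1, 0/1 + 2/5*2/5) = [0/1, 4/25) <- contains code 18/125
  'd': [0/1 + 2/5*2/5, 0/1 + 2/5*4/5) = [4/25, 8/25)
  'b': [0/1 + 2/5*4/5, 0/1 + 2/5*1/1) = [8/25, 2/5)
  emit 'a', narrow to [0/1, 4/25)
Step 3: interval [0/1, 4/25), width = 4/25 - 0/1 = 4/25
  'a': [0/1 + 4/25*0/1, 0/1 + 4/25*2/5) = [0/1, 8/125)
  'd': [0/1 + 4/25*2/5, 0/1 + 4/25*4/5) = [8/125, 16/125)
  'b': [0/1 + 4/25*4/5, 0/1 + 4/25*1/1) = [16/125, 4/25) <- contains code 18/125
  emit 'b', narrow to [16/125, 4/25)

Answer: symbol=a low=0/1 high=2/5
symbol=a low=0/1 high=4/25
symbol=b low=16/125 high=4/25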